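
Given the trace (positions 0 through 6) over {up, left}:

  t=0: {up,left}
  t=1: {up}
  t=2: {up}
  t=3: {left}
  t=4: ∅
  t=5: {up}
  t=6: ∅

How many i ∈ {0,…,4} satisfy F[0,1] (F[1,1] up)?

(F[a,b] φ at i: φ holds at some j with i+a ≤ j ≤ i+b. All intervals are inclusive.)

4

Evaluate at each i in [0,4]:
  i=0: ✓ (witness j=0)
  i=1: ✓ (witness j=1)
  i=2: ✗ (none in [2,3])
  i=3: ✓ (witness j=4)
  i=4: ✓ (witness j=4)
Positions where it holds: {0, 1, 3, 4} → 4.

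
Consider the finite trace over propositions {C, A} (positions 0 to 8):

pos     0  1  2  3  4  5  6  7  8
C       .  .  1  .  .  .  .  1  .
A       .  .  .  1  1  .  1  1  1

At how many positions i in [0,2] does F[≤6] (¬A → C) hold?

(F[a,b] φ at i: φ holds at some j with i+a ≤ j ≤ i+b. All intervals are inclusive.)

Evaluate at each i in [0,2]:
  i=0: ✓ (witness j=2)
  i=1: ✓ (witness j=2)
  i=2: ✓ (witness j=2)
Positions where it holds: {0, 1, 2} → 3.

3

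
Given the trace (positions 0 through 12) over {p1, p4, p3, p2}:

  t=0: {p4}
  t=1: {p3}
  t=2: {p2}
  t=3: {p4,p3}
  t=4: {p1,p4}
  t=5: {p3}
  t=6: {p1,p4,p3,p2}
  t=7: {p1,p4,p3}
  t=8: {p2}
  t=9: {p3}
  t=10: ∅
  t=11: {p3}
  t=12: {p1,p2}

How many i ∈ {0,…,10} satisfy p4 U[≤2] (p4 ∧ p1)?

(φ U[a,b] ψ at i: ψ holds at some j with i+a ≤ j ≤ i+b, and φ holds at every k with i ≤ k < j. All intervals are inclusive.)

Evaluate at each i in [0,10]:
  i=0: ✗ (no rhs in [0,2])
  i=1: ✗ (no rhs in [1,3])
  i=2: ✗ (lhs fails at k=2 before rhs at j=4)
  i=3: ✓ (rhs at j=4; lhs holds on [3,3])
  i=4: ✓ (rhs at j=4)
  i=5: ✗ (lhs fails at k=5 before rhs at j=6)
  i=6: ✓ (rhs at j=6)
  i=7: ✓ (rhs at j=7)
  i=8: ✗ (no rhs in [8,10])
  i=9: ✗ (no rhs in [9,11])
  i=10: ✗ (no rhs in [10,12])
Positions where it holds: {3, 4, 6, 7} → 4.

4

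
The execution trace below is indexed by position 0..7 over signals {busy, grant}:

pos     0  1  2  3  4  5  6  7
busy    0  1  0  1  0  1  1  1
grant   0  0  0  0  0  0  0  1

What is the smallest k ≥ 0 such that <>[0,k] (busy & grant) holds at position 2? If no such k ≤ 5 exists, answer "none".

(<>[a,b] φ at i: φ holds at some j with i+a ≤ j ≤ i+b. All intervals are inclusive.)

5

Scan j = 2,3,… for (busy & grant):
  j=2: fails
  j=3: fails
  j=4: fails
  j=5: fails
  j=6: fails
  j=7: holds
First hit at j=7, so smallest k = 7-2 = 5.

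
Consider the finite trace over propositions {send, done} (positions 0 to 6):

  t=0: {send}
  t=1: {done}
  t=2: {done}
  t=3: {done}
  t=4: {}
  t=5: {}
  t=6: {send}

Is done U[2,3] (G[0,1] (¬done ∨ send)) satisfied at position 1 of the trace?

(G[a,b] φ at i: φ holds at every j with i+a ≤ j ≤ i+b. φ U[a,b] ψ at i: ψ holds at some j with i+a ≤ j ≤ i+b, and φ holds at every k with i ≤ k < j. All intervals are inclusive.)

True

Need some j in [3,4] with G[0,1] (¬done ∨ send), and done at every k in [1,j-1].
  j=3: G[0,1] (¬done ∨ send) — fails at 3.
  j=4: G[0,1] (¬done ∨ send) holds; done holds at every k in [1,3] → satisfied.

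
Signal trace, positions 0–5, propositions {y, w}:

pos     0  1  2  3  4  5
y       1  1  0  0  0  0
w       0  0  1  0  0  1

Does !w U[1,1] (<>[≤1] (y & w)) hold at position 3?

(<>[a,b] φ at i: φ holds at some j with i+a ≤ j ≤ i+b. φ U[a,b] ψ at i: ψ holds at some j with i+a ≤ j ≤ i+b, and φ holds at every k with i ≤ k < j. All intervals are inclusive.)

Need some j in [4,4] with <>[≤1] (y & w), and !w at every k in [3,j-1].
  j=4: <>[≤1] (y & w) — fails (none in [4,5]).
No j in the window works → until fails.

Does not hold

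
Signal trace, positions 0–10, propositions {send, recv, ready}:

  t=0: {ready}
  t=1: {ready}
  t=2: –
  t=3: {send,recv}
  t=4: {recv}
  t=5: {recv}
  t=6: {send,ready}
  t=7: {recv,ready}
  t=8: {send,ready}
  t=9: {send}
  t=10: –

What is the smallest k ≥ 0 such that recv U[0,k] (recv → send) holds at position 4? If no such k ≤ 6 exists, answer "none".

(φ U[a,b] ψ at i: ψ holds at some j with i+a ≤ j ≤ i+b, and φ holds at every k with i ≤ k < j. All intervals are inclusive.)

2

Need earliest j ≥ 4 with (recv → send), and recv at every k in [4,j-1].
  j=4: rhs fails.
  j=5: rhs fails.
  j=6: rhs holds; lhs holds on [4,5]. k = 2.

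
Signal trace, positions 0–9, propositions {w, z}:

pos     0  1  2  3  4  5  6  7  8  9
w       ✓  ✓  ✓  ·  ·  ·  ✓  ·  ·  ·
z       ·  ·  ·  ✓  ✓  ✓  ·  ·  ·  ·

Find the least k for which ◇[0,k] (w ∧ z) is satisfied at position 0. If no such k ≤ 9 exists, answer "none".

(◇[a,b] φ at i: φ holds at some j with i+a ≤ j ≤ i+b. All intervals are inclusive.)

Scan j = 0,1,… for (w ∧ z):
  j=0: fails
  j=1: fails
  j=2: fails
  j=3: fails
  j=4: fails
  j=5: fails
  j=6: fails
  j=7: fails
  j=8: fails
  j=9: fails
No j in [0,9] satisfies it → none.

none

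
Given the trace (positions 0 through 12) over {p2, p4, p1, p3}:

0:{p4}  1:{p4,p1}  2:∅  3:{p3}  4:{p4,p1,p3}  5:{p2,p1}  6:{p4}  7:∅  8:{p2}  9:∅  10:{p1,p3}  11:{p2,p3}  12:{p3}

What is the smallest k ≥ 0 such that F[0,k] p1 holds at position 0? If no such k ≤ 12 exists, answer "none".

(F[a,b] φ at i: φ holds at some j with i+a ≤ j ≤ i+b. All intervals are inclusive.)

Scan j = 0,1,… for p1:
  j=0: fails
  j=1: holds
First hit at j=1, so smallest k = 1-0 = 1.

1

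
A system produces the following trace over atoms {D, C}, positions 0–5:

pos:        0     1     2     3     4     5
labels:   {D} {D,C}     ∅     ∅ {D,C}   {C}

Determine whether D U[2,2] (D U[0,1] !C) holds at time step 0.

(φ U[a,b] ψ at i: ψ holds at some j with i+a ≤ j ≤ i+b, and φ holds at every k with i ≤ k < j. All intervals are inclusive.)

Holds

Need some j in [2,2] with (D U[0,1] !C), and D at every k in [0,j-1].
  j=2: (D U[0,1] !C) holds; D holds at every k in [0,1] → satisfied.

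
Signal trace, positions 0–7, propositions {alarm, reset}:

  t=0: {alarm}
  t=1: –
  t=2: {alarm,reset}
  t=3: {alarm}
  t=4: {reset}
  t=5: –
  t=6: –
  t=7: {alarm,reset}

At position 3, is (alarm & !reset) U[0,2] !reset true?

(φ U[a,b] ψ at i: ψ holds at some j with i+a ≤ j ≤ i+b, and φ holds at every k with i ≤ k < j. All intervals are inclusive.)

Need some j in [3,5] with !reset, and (alarm & !reset) at every k in [3,j-1].
  j=3: !reset holds; no prefix to check → satisfied.

Yes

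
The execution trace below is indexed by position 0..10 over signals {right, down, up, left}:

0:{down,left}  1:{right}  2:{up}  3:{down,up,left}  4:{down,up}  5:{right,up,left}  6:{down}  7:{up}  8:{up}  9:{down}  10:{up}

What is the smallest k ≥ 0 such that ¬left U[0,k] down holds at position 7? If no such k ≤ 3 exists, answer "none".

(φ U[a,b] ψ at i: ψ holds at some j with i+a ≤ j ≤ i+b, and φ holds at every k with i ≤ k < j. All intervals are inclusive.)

2

Need earliest j ≥ 7 with down, and ¬left at every k in [7,j-1].
  j=7: rhs fails.
  j=8: rhs fails.
  j=9: rhs holds; lhs holds on [7,8]. k = 2.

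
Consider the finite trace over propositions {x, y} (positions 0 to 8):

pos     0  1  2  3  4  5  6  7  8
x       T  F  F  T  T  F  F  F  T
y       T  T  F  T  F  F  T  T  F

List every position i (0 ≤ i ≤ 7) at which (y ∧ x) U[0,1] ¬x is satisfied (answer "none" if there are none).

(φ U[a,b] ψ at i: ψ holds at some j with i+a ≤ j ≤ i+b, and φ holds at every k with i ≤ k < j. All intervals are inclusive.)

0, 1, 2, 5, 6, 7

Evaluate at each i in [0,7]:
  i=0: ✓ (rhs at j=1; lhs holds on [0,0])
  i=1: ✓ (rhs at j=1)
  i=2: ✓ (rhs at j=2)
  i=3: ✗ (no rhs in [3,4])
  i=4: ✗ (lhs fails at k=4 before rhs at j=5)
  i=5: ✓ (rhs at j=5)
  i=6: ✓ (rhs at j=6)
  i=7: ✓ (rhs at j=7)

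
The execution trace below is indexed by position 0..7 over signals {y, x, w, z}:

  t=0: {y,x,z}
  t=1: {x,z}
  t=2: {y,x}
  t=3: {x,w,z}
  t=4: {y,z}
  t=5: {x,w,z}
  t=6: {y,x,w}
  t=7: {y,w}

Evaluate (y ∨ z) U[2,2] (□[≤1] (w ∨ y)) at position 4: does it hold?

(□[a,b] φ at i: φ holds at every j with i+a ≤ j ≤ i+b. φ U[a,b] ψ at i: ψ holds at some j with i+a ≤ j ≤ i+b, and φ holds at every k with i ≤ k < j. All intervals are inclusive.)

Yes

Need some j in [6,6] with □[≤1] (w ∨ y), and (y ∨ z) at every k in [4,j-1].
  j=6: □[≤1] (w ∨ y) holds; (y ∨ z) holds at every k in [4,5] → satisfied.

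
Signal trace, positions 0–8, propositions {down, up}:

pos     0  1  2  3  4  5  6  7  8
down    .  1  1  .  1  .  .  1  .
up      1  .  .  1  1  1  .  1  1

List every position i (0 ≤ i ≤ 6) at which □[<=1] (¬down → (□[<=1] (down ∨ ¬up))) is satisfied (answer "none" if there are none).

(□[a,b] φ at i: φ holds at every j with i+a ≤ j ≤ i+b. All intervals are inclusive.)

Evaluate at each i in [0,6]:
  i=0: ✗ (fails at j=0)
  i=1: ✓ (all of [1,2])
  i=2: ✗ (fails at j=3)
  i=3: ✗ (fails at j=3)
  i=4: ✗ (fails at j=5)
  i=5: ✗ (fails at j=5)
  i=6: ✓ (all of [6,7])

1, 6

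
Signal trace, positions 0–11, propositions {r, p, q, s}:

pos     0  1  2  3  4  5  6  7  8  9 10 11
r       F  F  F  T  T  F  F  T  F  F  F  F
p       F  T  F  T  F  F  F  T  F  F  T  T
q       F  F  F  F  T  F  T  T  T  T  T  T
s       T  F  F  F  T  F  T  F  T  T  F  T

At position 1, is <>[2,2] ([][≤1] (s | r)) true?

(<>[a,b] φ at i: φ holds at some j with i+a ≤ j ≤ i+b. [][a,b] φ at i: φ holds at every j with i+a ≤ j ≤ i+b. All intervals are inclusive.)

Check [][≤1] (s | r) at each j in [3,3]:
  j=3: holds on [3,4]
Found at j=3 → formula holds.

Holds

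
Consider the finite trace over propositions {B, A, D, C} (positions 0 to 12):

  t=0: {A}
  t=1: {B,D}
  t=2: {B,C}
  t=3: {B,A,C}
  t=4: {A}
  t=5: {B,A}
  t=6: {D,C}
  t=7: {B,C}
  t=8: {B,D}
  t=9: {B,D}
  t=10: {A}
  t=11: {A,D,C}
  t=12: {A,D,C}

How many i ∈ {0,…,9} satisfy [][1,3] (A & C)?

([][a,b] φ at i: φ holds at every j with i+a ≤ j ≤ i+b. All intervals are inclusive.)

Evaluate at each i in [0,9]:
  i=0: ✗ (fails at j=1)
  i=1: ✗ (fails at j=2)
  i=2: ✗ (fails at j=4)
  i=3: ✗ (fails at j=4)
  i=4: ✗ (fails at j=5)
  i=5: ✗ (fails at j=6)
  i=6: ✗ (fails at j=7)
  i=7: ✗ (fails at j=8)
  i=8: ✗ (fails at j=9)
  i=9: ✗ (fails at j=10)
Positions where it holds: {} → 0.

0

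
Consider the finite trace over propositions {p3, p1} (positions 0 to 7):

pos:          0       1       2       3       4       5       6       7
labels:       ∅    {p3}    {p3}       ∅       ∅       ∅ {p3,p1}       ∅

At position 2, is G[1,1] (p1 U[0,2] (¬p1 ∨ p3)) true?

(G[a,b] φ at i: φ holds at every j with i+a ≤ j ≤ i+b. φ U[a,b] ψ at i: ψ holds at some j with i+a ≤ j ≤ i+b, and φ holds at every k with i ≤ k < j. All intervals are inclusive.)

True

Check (p1 U[0,2] (¬p1 ∨ p3)) at every j in [3,3]:
  j=3: holds
All positions satisfy it → formula holds.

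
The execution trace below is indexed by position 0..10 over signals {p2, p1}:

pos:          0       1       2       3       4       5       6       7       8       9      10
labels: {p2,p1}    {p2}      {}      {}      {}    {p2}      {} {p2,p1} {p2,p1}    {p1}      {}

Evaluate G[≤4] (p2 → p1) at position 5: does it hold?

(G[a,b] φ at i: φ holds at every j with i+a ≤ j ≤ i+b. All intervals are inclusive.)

Does not hold

Check (p2 → p1) at every j in [5,9]:
  j=5: antecedent true; consequent false → ✗
  j=6: antecedent false → ✓
  j=7: antecedent true; consequent true → ✓
  j=8: antecedent true; consequent true → ✓
  j=9: antecedent false → ✓
Fails at j=5 → formula fails.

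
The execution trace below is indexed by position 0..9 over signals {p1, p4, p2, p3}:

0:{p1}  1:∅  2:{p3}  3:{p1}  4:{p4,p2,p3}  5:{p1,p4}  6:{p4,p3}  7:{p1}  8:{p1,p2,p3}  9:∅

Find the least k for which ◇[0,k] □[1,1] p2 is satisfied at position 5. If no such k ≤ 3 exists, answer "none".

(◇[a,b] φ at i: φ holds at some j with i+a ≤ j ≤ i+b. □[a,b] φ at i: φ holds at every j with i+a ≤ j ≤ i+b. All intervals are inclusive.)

Scan j = 5,6,… for □[1,1] p2:
  j=5: fails
  j=6: fails
  j=7: holds
First hit at j=7, so smallest k = 7-5 = 2.

2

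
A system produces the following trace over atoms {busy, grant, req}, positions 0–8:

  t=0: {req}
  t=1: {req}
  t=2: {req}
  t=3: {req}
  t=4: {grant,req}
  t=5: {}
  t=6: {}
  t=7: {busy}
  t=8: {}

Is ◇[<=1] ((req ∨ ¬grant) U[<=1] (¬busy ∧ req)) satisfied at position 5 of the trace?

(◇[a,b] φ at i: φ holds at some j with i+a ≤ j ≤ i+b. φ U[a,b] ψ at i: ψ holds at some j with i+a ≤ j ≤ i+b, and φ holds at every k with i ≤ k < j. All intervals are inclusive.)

Check ((req ∨ ¬grant) U[<=1] (¬busy ∧ req)) at each j in [5,6]:
  j=5: fails
  j=6: fails
No position in the window satisfies it → formula fails.

False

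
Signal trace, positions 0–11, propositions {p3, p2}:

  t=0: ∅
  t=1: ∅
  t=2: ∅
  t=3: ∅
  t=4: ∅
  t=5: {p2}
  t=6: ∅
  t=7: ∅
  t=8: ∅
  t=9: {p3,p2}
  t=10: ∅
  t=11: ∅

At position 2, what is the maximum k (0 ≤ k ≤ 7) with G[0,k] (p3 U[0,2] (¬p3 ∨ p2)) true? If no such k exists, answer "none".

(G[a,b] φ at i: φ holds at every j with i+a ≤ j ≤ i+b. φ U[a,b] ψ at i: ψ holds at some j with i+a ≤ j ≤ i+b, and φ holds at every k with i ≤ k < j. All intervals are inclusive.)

(p3 U[0,2] (¬p3 ∨ p2)) must hold from j=2 onward; find where it first fails.
  j=2: holds
  j=3: holds
  j=4: holds
  j=5: holds
  j=6: holds
  j=7: holds
  j=8: holds
  j=9: holds
Holds through j=9; largest k = 7.

7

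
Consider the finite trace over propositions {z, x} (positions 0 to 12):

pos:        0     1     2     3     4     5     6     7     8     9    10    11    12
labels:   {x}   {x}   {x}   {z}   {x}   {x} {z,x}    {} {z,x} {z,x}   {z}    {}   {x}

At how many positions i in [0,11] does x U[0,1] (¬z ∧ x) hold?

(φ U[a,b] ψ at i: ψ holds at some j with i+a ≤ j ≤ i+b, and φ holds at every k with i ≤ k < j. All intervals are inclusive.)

Evaluate at each i in [0,11]:
  i=0: ✓ (rhs at j=0)
  i=1: ✓ (rhs at j=1)
  i=2: ✓ (rhs at j=2)
  i=3: ✗ (lhs fails at k=3 before rhs at j=4)
  i=4: ✓ (rhs at j=4)
  i=5: ✓ (rhs at j=5)
  i=6: ✗ (no rhs in [6,7])
  i=7: ✗ (no rhs in [7,8])
  i=8: ✗ (no rhs in [8,9])
  i=9: ✗ (no rhs in [9,10])
  i=10: ✗ (no rhs in [10,11])
  i=11: ✗ (lhs fails at k=11 before rhs at j=12)
Positions where it holds: {0, 1, 2, 4, 5} → 5.

5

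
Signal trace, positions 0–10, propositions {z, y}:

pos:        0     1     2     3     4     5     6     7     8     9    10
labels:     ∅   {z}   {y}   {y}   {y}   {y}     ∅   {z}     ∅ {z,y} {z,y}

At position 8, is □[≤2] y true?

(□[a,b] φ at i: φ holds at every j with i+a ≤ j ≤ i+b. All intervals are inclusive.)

Does not hold

Check y at every j in [8,10]:
  j=8: false
  j=9: true
  j=10: true
Fails at j=8 → formula fails.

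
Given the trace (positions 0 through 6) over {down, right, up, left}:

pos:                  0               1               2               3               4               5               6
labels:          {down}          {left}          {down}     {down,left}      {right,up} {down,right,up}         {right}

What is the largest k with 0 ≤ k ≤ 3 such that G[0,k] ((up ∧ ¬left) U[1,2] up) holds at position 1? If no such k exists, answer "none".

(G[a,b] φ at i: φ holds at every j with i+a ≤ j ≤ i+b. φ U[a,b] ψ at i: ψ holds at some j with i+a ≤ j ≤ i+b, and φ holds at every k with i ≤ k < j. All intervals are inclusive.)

none

((up ∧ ¬left) U[1,2] up) must hold from j=1 onward; find where it first fails.
  j=1: fails → no k works.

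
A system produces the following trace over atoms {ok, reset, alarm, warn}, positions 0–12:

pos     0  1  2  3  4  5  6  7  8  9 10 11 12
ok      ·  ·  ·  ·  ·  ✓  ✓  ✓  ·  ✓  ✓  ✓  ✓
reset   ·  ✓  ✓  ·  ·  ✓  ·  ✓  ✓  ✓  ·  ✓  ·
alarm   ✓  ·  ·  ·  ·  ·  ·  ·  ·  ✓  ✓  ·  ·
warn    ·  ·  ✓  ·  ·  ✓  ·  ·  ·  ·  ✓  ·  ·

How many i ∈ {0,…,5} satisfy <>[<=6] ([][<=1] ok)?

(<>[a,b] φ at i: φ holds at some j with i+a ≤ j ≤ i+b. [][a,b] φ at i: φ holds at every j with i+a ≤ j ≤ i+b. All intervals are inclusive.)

6

Evaluate at each i in [0,5]:
  i=0: ✓ (witness j=5)
  i=1: ✓ (witness j=5)
  i=2: ✓ (witness j=5)
  i=3: ✓ (witness j=5)
  i=4: ✓ (witness j=5)
  i=5: ✓ (witness j=5)
Positions where it holds: {0, 1, 2, 3, 4, 5} → 6.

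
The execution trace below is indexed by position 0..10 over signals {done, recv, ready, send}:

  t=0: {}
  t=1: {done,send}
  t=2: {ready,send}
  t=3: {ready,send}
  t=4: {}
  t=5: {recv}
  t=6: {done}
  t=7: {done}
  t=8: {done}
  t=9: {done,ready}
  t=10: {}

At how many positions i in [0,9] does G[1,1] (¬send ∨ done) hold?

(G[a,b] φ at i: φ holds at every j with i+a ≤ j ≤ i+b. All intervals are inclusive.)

Evaluate at each i in [0,9]:
  i=0: ✓ (all of [1,1])
  i=1: ✗ (fails at j=2)
  i=2: ✗ (fails at j=3)
  i=3: ✓ (all of [4,4])
  i=4: ✓ (all of [5,5])
  i=5: ✓ (all of [6,6])
  i=6: ✓ (all of [7,7])
  i=7: ✓ (all of [8,8])
  i=8: ✓ (all of [9,9])
  i=9: ✓ (all of [10,10])
Positions where it holds: {0, 3, 4, 5, 6, 7, 8, 9} → 8.

8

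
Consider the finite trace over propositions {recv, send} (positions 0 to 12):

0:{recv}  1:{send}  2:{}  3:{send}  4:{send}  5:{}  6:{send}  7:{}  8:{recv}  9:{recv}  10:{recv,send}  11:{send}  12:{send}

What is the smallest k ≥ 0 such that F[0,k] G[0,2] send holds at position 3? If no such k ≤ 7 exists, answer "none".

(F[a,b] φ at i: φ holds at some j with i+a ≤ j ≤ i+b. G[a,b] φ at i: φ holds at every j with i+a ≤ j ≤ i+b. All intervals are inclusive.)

Scan j = 3,4,… for G[0,2] send:
  j=3: fails
  j=4: fails
  j=5: fails
  j=6: fails
  j=7: fails
  j=8: fails
  j=9: fails
  j=10: holds
First hit at j=10, so smallest k = 10-3 = 7.

7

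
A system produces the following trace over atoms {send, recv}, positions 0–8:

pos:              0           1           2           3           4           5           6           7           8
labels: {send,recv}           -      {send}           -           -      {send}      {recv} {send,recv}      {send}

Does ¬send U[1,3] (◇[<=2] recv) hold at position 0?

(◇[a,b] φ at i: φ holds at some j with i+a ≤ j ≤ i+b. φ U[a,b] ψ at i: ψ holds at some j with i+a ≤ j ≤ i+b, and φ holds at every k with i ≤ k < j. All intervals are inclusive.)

No

Need some j in [1,3] with ◇[<=2] recv, and ¬send at every k in [0,j-1].
  j=1: ◇[<=2] recv — fails (none in [1,3]).
  j=2: ◇[<=2] recv — fails (none in [2,4]).
  j=3: ◇[<=2] recv — fails (none in [3,5]).
No j in the window works → until fails.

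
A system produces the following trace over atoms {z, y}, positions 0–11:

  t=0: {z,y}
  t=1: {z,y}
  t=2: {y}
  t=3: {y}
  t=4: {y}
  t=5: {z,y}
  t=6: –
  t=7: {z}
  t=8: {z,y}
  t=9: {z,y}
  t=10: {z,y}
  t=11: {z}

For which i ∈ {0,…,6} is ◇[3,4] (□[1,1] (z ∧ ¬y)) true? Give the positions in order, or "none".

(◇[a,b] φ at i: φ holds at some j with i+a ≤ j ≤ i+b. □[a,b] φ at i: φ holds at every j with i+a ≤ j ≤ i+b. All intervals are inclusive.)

2, 3, 6

Evaluate at each i in [0,6]:
  i=0: ✗ (none in [3,4])
  i=1: ✗ (none in [4,5])
  i=2: ✓ (witness j=6)
  i=3: ✓ (witness j=6)
  i=4: ✗ (none in [7,8])
  i=5: ✗ (none in [8,9])
  i=6: ✓ (witness j=10)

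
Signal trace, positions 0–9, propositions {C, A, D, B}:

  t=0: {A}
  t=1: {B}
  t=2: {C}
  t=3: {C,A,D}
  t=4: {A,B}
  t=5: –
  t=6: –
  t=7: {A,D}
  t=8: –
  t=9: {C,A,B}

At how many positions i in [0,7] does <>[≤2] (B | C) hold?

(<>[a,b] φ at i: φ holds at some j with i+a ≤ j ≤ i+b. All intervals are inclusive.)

Evaluate at each i in [0,7]:
  i=0: ✓ (witness j=1)
  i=1: ✓ (witness j=1)
  i=2: ✓ (witness j=2)
  i=3: ✓ (witness j=3)
  i=4: ✓ (witness j=4)
  i=5: ✗ (none in [5,7])
  i=6: ✗ (none in [6,8])
  i=7: ✓ (witness j=9)
Positions where it holds: {0, 1, 2, 3, 4, 7} → 6.

6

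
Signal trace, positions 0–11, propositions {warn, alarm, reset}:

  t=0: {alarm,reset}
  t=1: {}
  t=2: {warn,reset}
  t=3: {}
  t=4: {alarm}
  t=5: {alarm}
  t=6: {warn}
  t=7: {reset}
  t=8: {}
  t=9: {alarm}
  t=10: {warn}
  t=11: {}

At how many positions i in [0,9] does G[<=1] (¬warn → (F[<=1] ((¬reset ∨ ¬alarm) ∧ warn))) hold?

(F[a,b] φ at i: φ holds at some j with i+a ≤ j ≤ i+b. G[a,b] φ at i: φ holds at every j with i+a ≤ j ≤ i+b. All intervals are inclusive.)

3

Evaluate at each i in [0,9]:
  i=0: ✗ (fails at j=0)
  i=1: ✓ (all of [1,2])
  i=2: ✗ (fails at j=3)
  i=3: ✗ (fails at j=3)
  i=4: ✗ (fails at j=4)
  i=5: ✓ (all of [5,6])
  i=6: ✗ (fails at j=7)
  i=7: ✗ (fails at j=7)
  i=8: ✗ (fails at j=8)
  i=9: ✓ (all of [9,10])
Positions where it holds: {1, 5, 9} → 3.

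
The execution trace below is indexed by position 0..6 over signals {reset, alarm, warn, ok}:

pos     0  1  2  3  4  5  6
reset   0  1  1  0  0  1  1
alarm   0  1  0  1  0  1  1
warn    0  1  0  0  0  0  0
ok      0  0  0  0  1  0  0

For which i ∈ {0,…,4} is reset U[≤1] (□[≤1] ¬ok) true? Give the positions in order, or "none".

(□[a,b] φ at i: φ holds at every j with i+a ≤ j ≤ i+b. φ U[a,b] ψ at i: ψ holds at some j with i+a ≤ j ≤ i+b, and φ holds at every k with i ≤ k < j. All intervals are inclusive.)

0, 1, 2

Evaluate at each i in [0,4]:
  i=0: ✓ (rhs at j=0)
  i=1: ✓ (rhs at j=1)
  i=2: ✓ (rhs at j=2)
  i=3: ✗ (no rhs in [3,4])
  i=4: ✗ (lhs fails at k=4 before rhs at j=5)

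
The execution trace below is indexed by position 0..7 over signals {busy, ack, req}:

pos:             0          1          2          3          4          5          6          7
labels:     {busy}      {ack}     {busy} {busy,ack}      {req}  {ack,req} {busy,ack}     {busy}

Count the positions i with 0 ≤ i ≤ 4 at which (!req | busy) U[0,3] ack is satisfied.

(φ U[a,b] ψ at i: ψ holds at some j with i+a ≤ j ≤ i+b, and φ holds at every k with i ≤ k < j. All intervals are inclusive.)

4

Evaluate at each i in [0,4]:
  i=0: ✓ (rhs at j=1; lhs holds on [0,0])
  i=1: ✓ (rhs at j=1)
  i=2: ✓ (rhs at j=3; lhs holds on [2,2])
  i=3: ✓ (rhs at j=3)
  i=4: ✗ (lhs fails at k=4 before rhs at j=5)
Positions where it holds: {0, 1, 2, 3} → 4.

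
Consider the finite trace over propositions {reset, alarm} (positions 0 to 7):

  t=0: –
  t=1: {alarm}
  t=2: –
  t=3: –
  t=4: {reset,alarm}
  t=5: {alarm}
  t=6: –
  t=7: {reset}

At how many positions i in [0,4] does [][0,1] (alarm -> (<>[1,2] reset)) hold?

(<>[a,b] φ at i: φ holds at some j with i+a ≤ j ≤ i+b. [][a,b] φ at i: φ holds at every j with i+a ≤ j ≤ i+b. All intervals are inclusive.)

Evaluate at each i in [0,4]:
  i=0: ✗ (fails at j=1)
  i=1: ✗ (fails at j=1)
  i=2: ✓ (all of [2,3])
  i=3: ✗ (fails at j=4)
  i=4: ✗ (fails at j=4)
Positions where it holds: {2} → 1.

1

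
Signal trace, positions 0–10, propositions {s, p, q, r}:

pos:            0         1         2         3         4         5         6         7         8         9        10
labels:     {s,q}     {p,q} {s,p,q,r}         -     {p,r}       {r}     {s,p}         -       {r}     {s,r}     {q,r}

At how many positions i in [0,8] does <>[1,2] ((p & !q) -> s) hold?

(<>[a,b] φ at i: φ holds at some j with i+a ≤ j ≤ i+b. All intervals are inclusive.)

9

Evaluate at each i in [0,8]:
  i=0: ✓ (witness j=1)
  i=1: ✓ (witness j=2)
  i=2: ✓ (witness j=3)
  i=3: ✓ (witness j=5)
  i=4: ✓ (witness j=5)
  i=5: ✓ (witness j=6)
  i=6: ✓ (witness j=7)
  i=7: ✓ (witness j=8)
  i=8: ✓ (witness j=9)
Positions where it holds: {0, 1, 2, 3, 4, 5, 6, 7, 8} → 9.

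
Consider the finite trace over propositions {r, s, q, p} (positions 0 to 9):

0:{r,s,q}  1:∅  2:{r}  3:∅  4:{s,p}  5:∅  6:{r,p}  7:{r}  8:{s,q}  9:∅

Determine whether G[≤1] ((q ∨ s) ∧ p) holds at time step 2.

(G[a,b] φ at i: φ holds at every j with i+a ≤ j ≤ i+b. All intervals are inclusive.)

Check ((q ∨ s) ∧ p) at every j in [2,3]:
  j=2: false
  j=3: false
Fails at j=2 → formula fails.

False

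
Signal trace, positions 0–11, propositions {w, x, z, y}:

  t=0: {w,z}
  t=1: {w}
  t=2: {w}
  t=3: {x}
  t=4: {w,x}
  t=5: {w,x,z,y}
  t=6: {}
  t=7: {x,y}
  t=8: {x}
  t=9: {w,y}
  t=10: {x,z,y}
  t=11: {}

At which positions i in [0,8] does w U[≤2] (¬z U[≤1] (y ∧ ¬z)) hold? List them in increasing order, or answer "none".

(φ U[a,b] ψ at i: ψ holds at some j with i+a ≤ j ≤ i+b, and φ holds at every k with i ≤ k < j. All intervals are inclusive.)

Evaluate at each i in [0,8]:
  i=0: ✗ (no rhs in [0,2])
  i=1: ✗ (no rhs in [1,3])
  i=2: ✗ (no rhs in [2,4])
  i=3: ✗ (no rhs in [3,5])
  i=4: ✓ (rhs at j=6; lhs holds on [4,5])
  i=5: ✓ (rhs at j=6; lhs holds on [5,5])
  i=6: ✓ (rhs at j=6)
  i=7: ✓ (rhs at j=7)
  i=8: ✓ (rhs at j=8)

4, 5, 6, 7, 8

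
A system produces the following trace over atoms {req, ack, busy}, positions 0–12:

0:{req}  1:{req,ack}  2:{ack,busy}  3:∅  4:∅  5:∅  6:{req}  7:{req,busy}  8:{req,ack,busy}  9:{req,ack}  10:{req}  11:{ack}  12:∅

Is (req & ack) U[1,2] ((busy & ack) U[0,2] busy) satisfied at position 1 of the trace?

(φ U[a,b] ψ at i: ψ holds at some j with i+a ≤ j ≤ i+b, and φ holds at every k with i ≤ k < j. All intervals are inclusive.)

Holds

Need some j in [2,3] with ((busy & ack) U[0,2] busy), and (req & ack) at every k in [1,j-1].
  j=2: ((busy & ack) U[0,2] busy) holds; (req & ack) holds at every k in [1,1] → satisfied.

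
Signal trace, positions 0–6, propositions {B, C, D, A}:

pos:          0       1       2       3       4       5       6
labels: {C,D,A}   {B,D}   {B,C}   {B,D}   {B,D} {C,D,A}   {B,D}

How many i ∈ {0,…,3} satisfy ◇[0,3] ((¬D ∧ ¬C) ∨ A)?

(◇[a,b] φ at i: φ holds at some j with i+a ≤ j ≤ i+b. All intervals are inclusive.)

Evaluate at each i in [0,3]:
  i=0: ✓ (witness j=0)
  i=1: ✗ (none in [1,4])
  i=2: ✓ (witness j=5)
  i=3: ✓ (witness j=5)
Positions where it holds: {0, 2, 3} → 3.

3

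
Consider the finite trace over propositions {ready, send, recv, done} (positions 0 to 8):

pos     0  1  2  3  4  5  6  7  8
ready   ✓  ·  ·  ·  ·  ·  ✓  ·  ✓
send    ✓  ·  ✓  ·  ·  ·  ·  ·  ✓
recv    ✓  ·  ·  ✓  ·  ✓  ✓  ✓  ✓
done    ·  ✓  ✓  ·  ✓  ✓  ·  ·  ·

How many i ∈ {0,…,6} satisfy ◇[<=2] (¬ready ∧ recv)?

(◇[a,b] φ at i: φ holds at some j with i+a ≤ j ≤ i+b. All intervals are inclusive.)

Evaluate at each i in [0,6]:
  i=0: ✗ (none in [0,2])
  i=1: ✓ (witness j=3)
  i=2: ✓ (witness j=3)
  i=3: ✓ (witness j=3)
  i=4: ✓ (witness j=5)
  i=5: ✓ (witness j=5)
  i=6: ✓ (witness j=7)
Positions where it holds: {1, 2, 3, 4, 5, 6} → 6.

6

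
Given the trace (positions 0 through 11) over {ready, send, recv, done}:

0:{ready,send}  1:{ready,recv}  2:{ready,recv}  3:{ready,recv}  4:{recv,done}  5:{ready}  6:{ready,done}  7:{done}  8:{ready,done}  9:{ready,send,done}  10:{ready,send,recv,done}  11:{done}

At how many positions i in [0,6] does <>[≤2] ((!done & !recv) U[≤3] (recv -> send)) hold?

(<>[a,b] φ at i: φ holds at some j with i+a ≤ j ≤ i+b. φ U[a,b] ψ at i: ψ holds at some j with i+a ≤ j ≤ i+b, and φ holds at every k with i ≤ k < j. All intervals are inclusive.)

Evaluate at each i in [0,6]:
  i=0: ✓ (witness j=0)
  i=1: ✗ (none in [1,3])
  i=2: ✗ (none in [2,4])
  i=3: ✓ (witness j=5)
  i=4: ✓ (witness j=5)
  i=5: ✓ (witness j=5)
  i=6: ✓ (witness j=6)
Positions where it holds: {0, 3, 4, 5, 6} → 5.

5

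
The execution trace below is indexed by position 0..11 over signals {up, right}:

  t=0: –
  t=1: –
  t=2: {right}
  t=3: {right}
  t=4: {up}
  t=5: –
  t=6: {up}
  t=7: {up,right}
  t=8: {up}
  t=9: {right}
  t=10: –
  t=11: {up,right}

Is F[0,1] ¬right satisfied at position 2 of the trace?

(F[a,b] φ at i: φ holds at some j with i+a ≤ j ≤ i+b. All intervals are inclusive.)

False

Check ¬right at each j in [2,3]:
  j=2: false
  j=3: false
No position in the window satisfies it → formula fails.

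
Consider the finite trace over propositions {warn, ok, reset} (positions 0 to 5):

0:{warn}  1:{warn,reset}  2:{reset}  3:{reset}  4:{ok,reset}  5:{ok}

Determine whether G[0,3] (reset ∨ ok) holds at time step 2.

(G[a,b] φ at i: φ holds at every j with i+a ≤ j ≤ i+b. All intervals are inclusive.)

Check (reset ∨ ok) at every j in [2,5]:
  j=2: true
  j=3: true
  j=4: true
  j=5: true
All positions satisfy it → formula holds.

True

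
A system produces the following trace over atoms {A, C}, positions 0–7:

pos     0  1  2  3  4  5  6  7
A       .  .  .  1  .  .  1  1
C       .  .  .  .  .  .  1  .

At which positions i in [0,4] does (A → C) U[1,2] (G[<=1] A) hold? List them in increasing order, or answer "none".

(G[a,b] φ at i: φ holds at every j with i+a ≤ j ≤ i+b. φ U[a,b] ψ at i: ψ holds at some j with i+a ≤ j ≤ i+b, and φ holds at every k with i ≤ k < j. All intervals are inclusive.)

4

Evaluate at each i in [0,4]:
  i=0: ✗ (no rhs in [1,2])
  i=1: ✗ (no rhs in [2,3])
  i=2: ✗ (no rhs in [3,4])
  i=3: ✗ (no rhs in [4,5])
  i=4: ✓ (rhs at j=6; lhs holds on [4,5])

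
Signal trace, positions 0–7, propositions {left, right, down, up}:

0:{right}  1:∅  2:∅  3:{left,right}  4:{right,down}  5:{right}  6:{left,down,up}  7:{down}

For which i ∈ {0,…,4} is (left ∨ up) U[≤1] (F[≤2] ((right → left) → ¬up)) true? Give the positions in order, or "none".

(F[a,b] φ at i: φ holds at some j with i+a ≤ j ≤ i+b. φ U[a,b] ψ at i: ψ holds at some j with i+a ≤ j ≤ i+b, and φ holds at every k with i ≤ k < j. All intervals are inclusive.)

Evaluate at each i in [0,4]:
  i=0: ✓ (rhs at j=0)
  i=1: ✓ (rhs at j=1)
  i=2: ✓ (rhs at j=2)
  i=3: ✓ (rhs at j=3)
  i=4: ✓ (rhs at j=4)

0, 1, 2, 3, 4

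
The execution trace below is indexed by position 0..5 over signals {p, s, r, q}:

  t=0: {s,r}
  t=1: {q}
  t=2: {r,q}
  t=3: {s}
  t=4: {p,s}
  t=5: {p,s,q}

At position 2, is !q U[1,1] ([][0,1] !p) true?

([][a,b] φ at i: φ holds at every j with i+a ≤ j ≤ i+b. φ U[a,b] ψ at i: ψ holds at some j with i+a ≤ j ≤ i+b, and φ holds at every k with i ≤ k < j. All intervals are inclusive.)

False

Need some j in [3,3] with [][0,1] !p, and !q at every k in [2,j-1].
  j=3: [][0,1] !p — fails at 4.
No j in the window works → until fails.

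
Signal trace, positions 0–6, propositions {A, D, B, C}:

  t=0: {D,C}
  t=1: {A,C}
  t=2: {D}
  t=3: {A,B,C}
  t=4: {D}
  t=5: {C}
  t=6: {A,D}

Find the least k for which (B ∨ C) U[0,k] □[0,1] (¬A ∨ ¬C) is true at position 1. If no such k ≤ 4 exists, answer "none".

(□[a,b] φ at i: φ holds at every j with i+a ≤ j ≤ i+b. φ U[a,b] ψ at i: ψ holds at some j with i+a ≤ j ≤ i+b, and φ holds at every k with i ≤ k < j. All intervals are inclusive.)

none

Need earliest j ≥ 1 with □[0,1] (¬A ∨ ¬C), and (B ∨ C) at every k in [1,j-1].
  j=1: rhs fails.
  j=2: rhs fails.
  j=3: rhs fails.
  j=4: rhs holds but lhs fails at k=2.
  j=5: rhs holds but lhs fails at k=2.
No witness within the range → none.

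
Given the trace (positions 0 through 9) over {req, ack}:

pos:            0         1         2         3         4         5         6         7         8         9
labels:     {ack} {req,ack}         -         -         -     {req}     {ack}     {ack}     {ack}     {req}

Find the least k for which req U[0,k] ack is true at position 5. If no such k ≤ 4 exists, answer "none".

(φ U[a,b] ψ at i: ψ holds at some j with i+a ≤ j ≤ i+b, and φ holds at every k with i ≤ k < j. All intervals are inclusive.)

Need earliest j ≥ 5 with ack, and req at every k in [5,j-1].
  j=5: rhs fails.
  j=6: rhs holds; lhs holds on [5,5]. k = 1.

1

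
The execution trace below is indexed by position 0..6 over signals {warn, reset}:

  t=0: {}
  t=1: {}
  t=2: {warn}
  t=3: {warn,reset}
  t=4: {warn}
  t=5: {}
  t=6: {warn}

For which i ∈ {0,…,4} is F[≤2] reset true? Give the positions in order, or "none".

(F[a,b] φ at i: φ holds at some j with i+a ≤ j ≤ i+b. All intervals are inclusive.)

1, 2, 3

Evaluate at each i in [0,4]:
  i=0: ✗ (none in [0,2])
  i=1: ✓ (witness j=3)
  i=2: ✓ (witness j=3)
  i=3: ✓ (witness j=3)
  i=4: ✗ (none in [4,6])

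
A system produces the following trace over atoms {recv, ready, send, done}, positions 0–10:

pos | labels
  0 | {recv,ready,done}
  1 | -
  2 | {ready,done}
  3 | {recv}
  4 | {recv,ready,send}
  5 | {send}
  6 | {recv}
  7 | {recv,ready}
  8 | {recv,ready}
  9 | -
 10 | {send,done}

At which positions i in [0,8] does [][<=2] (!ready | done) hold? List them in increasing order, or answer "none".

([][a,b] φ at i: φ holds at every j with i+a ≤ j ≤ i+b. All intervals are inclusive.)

Evaluate at each i in [0,8]:
  i=0: ✓ (all of [0,2])
  i=1: ✓ (all of [1,3])
  i=2: ✗ (fails at j=4)
  i=3: ✗ (fails at j=4)
  i=4: ✗ (fails at j=4)
  i=5: ✗ (fails at j=7)
  i=6: ✗ (fails at j=7)
  i=7: ✗ (fails at j=7)
  i=8: ✗ (fails at j=8)

0, 1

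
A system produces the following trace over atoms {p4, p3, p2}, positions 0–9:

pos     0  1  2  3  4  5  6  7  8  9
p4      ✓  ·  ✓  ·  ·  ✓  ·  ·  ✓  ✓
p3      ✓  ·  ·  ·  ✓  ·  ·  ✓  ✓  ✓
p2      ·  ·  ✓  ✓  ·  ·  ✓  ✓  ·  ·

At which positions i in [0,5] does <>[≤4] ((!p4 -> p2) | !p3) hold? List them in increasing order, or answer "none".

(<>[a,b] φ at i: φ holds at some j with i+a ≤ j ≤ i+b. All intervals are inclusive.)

0, 1, 2, 3, 4, 5

Evaluate at each i in [0,5]:
  i=0: ✓ (witness j=0)
  i=1: ✓ (witness j=1)
  i=2: ✓ (witness j=2)
  i=3: ✓ (witness j=3)
  i=4: ✓ (witness j=5)
  i=5: ✓ (witness j=5)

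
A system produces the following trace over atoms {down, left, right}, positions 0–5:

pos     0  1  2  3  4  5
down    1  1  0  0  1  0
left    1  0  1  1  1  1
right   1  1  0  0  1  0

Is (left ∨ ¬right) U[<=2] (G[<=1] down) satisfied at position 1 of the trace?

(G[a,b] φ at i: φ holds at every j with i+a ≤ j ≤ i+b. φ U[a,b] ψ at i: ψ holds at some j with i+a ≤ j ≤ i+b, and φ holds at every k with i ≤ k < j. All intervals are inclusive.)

False

Need some j in [1,3] with G[<=1] down, and (left ∨ ¬right) at every k in [1,j-1].
  j=1: G[<=1] down — fails at 2.
  j=2: G[<=1] down — fails at 2.
  j=3: G[<=1] down — fails at 3.
No j in the window works → until fails.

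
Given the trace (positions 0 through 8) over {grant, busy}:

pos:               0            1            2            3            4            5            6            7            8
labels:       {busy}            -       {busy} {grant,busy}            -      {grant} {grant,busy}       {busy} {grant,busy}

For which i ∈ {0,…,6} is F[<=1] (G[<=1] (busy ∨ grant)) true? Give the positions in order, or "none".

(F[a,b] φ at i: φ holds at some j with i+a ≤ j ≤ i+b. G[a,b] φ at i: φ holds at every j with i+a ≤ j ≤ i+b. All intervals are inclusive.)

1, 2, 4, 5, 6

Evaluate at each i in [0,6]:
  i=0: ✗ (none in [0,1])
  i=1: ✓ (witness j=2)
  i=2: ✓ (witness j=2)
  i=3: ✗ (none in [3,4])
  i=4: ✓ (witness j=5)
  i=5: ✓ (witness j=5)
  i=6: ✓ (witness j=6)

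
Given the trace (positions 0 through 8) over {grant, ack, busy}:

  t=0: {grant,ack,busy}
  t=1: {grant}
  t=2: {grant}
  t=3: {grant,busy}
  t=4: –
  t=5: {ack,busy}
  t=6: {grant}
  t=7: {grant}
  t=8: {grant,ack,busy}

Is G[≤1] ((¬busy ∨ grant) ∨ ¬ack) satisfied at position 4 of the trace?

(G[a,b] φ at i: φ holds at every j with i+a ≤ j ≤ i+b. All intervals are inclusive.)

Check ((¬busy ∨ grant) ∨ ¬ack) at every j in [4,5]:
  j=4: true
  j=5: false
Fails at j=5 → formula fails.

No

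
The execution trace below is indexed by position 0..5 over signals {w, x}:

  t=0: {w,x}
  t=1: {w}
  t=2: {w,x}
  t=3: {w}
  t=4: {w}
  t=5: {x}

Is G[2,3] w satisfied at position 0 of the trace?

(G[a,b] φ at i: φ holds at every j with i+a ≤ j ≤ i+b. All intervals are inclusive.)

Check w at every j in [2,3]:
  j=2: true
  j=3: true
All positions satisfy it → formula holds.

Yes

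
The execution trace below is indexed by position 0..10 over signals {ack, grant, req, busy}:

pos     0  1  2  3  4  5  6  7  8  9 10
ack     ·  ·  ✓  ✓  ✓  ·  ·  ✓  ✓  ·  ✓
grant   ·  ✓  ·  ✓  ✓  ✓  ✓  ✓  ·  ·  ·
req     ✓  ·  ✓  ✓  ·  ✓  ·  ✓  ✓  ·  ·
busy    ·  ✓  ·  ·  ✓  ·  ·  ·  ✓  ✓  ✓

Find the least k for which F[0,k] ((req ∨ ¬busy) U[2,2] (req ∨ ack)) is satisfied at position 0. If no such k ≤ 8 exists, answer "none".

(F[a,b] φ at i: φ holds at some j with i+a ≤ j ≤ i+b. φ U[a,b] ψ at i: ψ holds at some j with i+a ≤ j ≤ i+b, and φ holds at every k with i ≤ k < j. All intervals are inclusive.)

2

Scan j = 0,1,… for ((req ∨ ¬busy) U[2,2] (req ∨ ack)):
  j=0: fails
  j=1: fails
  j=2: holds
First hit at j=2, so smallest k = 2-0 = 2.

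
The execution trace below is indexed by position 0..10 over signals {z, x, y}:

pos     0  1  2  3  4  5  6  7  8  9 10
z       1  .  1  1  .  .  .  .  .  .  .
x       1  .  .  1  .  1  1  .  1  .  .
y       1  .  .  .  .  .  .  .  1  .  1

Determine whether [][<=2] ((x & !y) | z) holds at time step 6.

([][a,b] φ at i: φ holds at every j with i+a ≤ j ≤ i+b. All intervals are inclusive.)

False

Check ((x & !y) | z) at every j in [6,8]:
  j=6: true
  j=7: false
  j=8: false
Fails at j=7 → formula fails.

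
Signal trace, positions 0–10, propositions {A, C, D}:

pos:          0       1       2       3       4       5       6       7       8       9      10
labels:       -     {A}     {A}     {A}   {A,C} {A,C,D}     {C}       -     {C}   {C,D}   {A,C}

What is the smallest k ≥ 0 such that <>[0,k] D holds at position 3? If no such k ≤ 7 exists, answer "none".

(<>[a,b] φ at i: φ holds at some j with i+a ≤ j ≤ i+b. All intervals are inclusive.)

2

Scan j = 3,4,… for D:
  j=3: fails
  j=4: fails
  j=5: holds
First hit at j=5, so smallest k = 5-3 = 2.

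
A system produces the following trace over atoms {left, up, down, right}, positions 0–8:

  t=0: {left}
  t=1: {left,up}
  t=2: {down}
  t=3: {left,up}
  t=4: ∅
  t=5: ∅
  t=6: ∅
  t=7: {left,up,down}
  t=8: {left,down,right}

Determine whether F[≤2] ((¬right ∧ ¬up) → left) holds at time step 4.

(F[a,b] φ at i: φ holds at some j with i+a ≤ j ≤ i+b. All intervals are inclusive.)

Does not hold

Check ((¬right ∧ ¬up) → left) at each j in [4,6]:
  j=4: false
  j=5: false
  j=6: false
No position in the window satisfies it → formula fails.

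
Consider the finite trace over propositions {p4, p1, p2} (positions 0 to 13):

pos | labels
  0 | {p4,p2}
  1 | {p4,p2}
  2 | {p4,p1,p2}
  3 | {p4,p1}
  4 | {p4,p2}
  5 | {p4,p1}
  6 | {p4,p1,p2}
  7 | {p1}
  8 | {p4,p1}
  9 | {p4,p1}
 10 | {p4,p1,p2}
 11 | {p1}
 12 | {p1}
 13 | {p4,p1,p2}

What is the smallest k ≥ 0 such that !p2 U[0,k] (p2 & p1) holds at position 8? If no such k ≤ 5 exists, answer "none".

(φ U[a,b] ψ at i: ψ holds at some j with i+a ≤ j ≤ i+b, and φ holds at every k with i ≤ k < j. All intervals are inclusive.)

2

Need earliest j ≥ 8 with (p2 & p1), and !p2 at every k in [8,j-1].
  j=8: rhs fails.
  j=9: rhs fails.
  j=10: rhs holds; lhs holds on [8,9]. k = 2.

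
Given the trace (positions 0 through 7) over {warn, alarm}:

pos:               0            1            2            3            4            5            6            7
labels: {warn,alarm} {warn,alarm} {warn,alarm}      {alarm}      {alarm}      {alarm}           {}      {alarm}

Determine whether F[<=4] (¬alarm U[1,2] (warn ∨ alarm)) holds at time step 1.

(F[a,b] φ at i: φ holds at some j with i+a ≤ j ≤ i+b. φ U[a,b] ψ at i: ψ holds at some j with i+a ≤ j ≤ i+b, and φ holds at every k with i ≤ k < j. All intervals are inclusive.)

False

Check (¬alarm U[1,2] (warn ∨ alarm)) at each j in [1,5]:
  j=1: fails
  j=2: fails
  j=3: fails
  j=4: fails
  j=5: fails
No position in the window satisfies it → formula fails.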